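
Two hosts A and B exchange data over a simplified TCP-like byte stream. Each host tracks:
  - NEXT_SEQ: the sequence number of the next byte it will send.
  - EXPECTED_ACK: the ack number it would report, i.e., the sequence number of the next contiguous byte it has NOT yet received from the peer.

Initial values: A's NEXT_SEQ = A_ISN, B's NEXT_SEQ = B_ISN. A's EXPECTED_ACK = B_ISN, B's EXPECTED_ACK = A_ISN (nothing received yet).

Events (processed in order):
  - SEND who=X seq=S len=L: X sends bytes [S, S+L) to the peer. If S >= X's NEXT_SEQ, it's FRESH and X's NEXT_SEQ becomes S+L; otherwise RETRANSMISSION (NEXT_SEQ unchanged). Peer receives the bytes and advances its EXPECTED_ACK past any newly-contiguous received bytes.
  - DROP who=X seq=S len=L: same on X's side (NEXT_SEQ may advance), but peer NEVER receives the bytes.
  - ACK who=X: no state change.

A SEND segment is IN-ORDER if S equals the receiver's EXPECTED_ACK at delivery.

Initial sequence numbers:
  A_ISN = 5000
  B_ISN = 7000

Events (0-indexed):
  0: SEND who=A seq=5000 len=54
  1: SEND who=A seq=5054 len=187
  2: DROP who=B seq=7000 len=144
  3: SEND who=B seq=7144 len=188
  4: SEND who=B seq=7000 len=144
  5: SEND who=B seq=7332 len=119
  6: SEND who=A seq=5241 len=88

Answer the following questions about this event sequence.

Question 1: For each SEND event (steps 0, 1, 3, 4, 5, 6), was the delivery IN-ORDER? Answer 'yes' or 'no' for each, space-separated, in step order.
Answer: yes yes no yes yes yes

Derivation:
Step 0: SEND seq=5000 -> in-order
Step 1: SEND seq=5054 -> in-order
Step 3: SEND seq=7144 -> out-of-order
Step 4: SEND seq=7000 -> in-order
Step 5: SEND seq=7332 -> in-order
Step 6: SEND seq=5241 -> in-order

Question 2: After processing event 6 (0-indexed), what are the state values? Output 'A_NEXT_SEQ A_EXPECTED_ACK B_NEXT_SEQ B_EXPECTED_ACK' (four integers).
After event 0: A_seq=5054 A_ack=7000 B_seq=7000 B_ack=5054
After event 1: A_seq=5241 A_ack=7000 B_seq=7000 B_ack=5241
After event 2: A_seq=5241 A_ack=7000 B_seq=7144 B_ack=5241
After event 3: A_seq=5241 A_ack=7000 B_seq=7332 B_ack=5241
After event 4: A_seq=5241 A_ack=7332 B_seq=7332 B_ack=5241
After event 5: A_seq=5241 A_ack=7451 B_seq=7451 B_ack=5241
After event 6: A_seq=5329 A_ack=7451 B_seq=7451 B_ack=5329

5329 7451 7451 5329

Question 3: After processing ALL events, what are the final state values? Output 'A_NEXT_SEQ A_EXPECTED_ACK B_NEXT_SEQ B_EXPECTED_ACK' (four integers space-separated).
After event 0: A_seq=5054 A_ack=7000 B_seq=7000 B_ack=5054
After event 1: A_seq=5241 A_ack=7000 B_seq=7000 B_ack=5241
After event 2: A_seq=5241 A_ack=7000 B_seq=7144 B_ack=5241
After event 3: A_seq=5241 A_ack=7000 B_seq=7332 B_ack=5241
After event 4: A_seq=5241 A_ack=7332 B_seq=7332 B_ack=5241
After event 5: A_seq=5241 A_ack=7451 B_seq=7451 B_ack=5241
After event 6: A_seq=5329 A_ack=7451 B_seq=7451 B_ack=5329

Answer: 5329 7451 7451 5329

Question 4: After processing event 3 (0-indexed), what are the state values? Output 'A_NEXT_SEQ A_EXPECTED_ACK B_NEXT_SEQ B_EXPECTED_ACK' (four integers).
After event 0: A_seq=5054 A_ack=7000 B_seq=7000 B_ack=5054
After event 1: A_seq=5241 A_ack=7000 B_seq=7000 B_ack=5241
After event 2: A_seq=5241 A_ack=7000 B_seq=7144 B_ack=5241
After event 3: A_seq=5241 A_ack=7000 B_seq=7332 B_ack=5241

5241 7000 7332 5241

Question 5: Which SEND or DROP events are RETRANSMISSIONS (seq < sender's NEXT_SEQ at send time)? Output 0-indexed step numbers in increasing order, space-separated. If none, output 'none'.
Step 0: SEND seq=5000 -> fresh
Step 1: SEND seq=5054 -> fresh
Step 2: DROP seq=7000 -> fresh
Step 3: SEND seq=7144 -> fresh
Step 4: SEND seq=7000 -> retransmit
Step 5: SEND seq=7332 -> fresh
Step 6: SEND seq=5241 -> fresh

Answer: 4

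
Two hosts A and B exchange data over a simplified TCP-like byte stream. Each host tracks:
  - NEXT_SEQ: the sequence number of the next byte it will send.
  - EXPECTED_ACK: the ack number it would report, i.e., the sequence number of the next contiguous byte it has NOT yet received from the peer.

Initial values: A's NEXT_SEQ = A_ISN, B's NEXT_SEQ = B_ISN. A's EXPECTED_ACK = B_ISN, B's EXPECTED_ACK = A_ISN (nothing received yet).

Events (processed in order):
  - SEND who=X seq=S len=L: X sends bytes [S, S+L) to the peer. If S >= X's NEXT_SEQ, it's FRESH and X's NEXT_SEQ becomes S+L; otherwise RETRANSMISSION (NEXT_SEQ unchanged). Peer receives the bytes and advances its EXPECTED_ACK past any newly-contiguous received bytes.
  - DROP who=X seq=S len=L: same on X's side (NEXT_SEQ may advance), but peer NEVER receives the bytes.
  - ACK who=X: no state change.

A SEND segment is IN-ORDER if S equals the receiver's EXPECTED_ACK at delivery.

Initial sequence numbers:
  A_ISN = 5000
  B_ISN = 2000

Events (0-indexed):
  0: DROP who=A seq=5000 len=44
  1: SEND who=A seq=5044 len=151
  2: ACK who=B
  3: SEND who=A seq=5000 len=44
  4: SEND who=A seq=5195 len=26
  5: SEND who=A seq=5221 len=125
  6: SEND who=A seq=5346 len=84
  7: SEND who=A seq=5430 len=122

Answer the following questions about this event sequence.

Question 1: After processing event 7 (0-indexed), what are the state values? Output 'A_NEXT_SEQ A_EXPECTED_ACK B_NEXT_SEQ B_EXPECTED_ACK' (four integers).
After event 0: A_seq=5044 A_ack=2000 B_seq=2000 B_ack=5000
After event 1: A_seq=5195 A_ack=2000 B_seq=2000 B_ack=5000
After event 2: A_seq=5195 A_ack=2000 B_seq=2000 B_ack=5000
After event 3: A_seq=5195 A_ack=2000 B_seq=2000 B_ack=5195
After event 4: A_seq=5221 A_ack=2000 B_seq=2000 B_ack=5221
After event 5: A_seq=5346 A_ack=2000 B_seq=2000 B_ack=5346
After event 6: A_seq=5430 A_ack=2000 B_seq=2000 B_ack=5430
After event 7: A_seq=5552 A_ack=2000 B_seq=2000 B_ack=5552

5552 2000 2000 5552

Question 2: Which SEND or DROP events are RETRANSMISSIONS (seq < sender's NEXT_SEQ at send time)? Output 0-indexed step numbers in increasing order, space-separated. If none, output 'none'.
Answer: 3

Derivation:
Step 0: DROP seq=5000 -> fresh
Step 1: SEND seq=5044 -> fresh
Step 3: SEND seq=5000 -> retransmit
Step 4: SEND seq=5195 -> fresh
Step 5: SEND seq=5221 -> fresh
Step 6: SEND seq=5346 -> fresh
Step 7: SEND seq=5430 -> fresh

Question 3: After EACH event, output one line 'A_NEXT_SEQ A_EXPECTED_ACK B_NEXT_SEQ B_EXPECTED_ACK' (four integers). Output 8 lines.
5044 2000 2000 5000
5195 2000 2000 5000
5195 2000 2000 5000
5195 2000 2000 5195
5221 2000 2000 5221
5346 2000 2000 5346
5430 2000 2000 5430
5552 2000 2000 5552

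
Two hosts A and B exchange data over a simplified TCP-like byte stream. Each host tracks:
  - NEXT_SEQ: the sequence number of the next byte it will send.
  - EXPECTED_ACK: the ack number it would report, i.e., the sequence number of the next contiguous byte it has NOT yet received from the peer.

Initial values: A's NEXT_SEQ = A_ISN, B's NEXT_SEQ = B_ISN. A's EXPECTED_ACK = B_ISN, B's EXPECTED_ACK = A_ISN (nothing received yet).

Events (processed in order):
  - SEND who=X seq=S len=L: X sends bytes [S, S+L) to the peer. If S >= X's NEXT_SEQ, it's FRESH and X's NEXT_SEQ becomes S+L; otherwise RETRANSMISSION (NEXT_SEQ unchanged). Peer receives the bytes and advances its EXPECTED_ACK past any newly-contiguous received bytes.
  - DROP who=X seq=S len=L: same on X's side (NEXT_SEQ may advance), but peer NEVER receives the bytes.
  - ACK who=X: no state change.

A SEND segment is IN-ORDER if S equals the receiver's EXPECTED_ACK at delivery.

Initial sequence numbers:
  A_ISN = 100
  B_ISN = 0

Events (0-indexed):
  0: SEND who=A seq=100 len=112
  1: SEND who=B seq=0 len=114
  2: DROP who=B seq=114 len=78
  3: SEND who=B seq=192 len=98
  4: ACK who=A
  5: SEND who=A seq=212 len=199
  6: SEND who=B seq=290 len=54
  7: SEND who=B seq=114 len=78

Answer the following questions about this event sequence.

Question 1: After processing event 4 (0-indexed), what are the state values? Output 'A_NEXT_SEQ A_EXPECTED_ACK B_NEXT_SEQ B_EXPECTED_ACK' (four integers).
After event 0: A_seq=212 A_ack=0 B_seq=0 B_ack=212
After event 1: A_seq=212 A_ack=114 B_seq=114 B_ack=212
After event 2: A_seq=212 A_ack=114 B_seq=192 B_ack=212
After event 3: A_seq=212 A_ack=114 B_seq=290 B_ack=212
After event 4: A_seq=212 A_ack=114 B_seq=290 B_ack=212

212 114 290 212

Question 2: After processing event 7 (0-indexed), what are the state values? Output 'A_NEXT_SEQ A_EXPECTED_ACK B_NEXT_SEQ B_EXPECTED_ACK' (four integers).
After event 0: A_seq=212 A_ack=0 B_seq=0 B_ack=212
After event 1: A_seq=212 A_ack=114 B_seq=114 B_ack=212
After event 2: A_seq=212 A_ack=114 B_seq=192 B_ack=212
After event 3: A_seq=212 A_ack=114 B_seq=290 B_ack=212
After event 4: A_seq=212 A_ack=114 B_seq=290 B_ack=212
After event 5: A_seq=411 A_ack=114 B_seq=290 B_ack=411
After event 6: A_seq=411 A_ack=114 B_seq=344 B_ack=411
After event 7: A_seq=411 A_ack=344 B_seq=344 B_ack=411

411 344 344 411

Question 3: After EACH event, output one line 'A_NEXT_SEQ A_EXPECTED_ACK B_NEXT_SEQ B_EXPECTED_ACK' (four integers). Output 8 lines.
212 0 0 212
212 114 114 212
212 114 192 212
212 114 290 212
212 114 290 212
411 114 290 411
411 114 344 411
411 344 344 411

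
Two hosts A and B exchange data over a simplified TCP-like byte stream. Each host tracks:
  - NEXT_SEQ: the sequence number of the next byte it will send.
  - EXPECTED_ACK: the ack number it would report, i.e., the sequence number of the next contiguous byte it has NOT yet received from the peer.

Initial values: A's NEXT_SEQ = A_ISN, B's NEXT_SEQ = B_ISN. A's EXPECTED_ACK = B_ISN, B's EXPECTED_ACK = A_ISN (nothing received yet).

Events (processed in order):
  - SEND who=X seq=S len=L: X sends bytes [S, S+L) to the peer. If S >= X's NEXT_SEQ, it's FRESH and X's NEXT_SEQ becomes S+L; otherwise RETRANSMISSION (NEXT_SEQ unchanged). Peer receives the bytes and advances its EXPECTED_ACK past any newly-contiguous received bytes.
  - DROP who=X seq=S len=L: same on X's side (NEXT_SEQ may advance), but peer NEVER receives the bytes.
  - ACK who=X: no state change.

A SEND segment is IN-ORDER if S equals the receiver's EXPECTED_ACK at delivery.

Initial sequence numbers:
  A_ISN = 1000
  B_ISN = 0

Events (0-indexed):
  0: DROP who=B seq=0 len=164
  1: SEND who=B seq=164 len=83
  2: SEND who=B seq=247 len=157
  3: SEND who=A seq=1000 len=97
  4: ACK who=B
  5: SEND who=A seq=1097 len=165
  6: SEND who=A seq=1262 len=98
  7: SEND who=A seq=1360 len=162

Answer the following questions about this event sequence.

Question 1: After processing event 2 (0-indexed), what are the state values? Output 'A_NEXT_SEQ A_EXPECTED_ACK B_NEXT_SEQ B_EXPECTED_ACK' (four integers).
After event 0: A_seq=1000 A_ack=0 B_seq=164 B_ack=1000
After event 1: A_seq=1000 A_ack=0 B_seq=247 B_ack=1000
After event 2: A_seq=1000 A_ack=0 B_seq=404 B_ack=1000

1000 0 404 1000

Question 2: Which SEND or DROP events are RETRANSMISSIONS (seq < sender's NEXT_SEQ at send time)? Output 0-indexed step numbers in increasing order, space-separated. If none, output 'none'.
Step 0: DROP seq=0 -> fresh
Step 1: SEND seq=164 -> fresh
Step 2: SEND seq=247 -> fresh
Step 3: SEND seq=1000 -> fresh
Step 5: SEND seq=1097 -> fresh
Step 6: SEND seq=1262 -> fresh
Step 7: SEND seq=1360 -> fresh

Answer: none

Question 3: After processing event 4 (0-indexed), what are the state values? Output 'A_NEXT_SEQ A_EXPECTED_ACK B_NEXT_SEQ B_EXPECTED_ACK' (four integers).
After event 0: A_seq=1000 A_ack=0 B_seq=164 B_ack=1000
After event 1: A_seq=1000 A_ack=0 B_seq=247 B_ack=1000
After event 2: A_seq=1000 A_ack=0 B_seq=404 B_ack=1000
After event 3: A_seq=1097 A_ack=0 B_seq=404 B_ack=1097
After event 4: A_seq=1097 A_ack=0 B_seq=404 B_ack=1097

1097 0 404 1097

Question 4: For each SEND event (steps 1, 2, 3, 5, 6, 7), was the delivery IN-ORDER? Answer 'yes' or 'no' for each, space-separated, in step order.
Step 1: SEND seq=164 -> out-of-order
Step 2: SEND seq=247 -> out-of-order
Step 3: SEND seq=1000 -> in-order
Step 5: SEND seq=1097 -> in-order
Step 6: SEND seq=1262 -> in-order
Step 7: SEND seq=1360 -> in-order

Answer: no no yes yes yes yes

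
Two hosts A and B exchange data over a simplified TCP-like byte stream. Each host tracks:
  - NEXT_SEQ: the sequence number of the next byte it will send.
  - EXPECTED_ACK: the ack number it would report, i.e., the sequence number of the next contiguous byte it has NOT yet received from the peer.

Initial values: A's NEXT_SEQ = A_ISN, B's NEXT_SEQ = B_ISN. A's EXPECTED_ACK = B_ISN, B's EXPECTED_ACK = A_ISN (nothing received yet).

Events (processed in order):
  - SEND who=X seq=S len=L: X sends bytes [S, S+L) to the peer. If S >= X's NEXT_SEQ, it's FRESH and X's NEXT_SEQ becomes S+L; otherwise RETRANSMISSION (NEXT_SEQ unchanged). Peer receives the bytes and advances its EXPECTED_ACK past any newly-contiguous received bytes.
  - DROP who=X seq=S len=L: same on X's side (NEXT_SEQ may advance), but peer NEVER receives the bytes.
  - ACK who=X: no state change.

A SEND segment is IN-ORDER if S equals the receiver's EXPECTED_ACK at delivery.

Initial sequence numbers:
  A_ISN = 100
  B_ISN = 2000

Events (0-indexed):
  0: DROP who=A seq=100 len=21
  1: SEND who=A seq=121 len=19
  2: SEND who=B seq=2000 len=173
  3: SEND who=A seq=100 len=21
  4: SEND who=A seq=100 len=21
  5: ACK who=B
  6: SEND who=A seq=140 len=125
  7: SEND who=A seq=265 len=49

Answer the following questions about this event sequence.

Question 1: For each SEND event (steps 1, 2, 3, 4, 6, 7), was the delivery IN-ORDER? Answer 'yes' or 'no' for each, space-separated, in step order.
Answer: no yes yes no yes yes

Derivation:
Step 1: SEND seq=121 -> out-of-order
Step 2: SEND seq=2000 -> in-order
Step 3: SEND seq=100 -> in-order
Step 4: SEND seq=100 -> out-of-order
Step 6: SEND seq=140 -> in-order
Step 7: SEND seq=265 -> in-order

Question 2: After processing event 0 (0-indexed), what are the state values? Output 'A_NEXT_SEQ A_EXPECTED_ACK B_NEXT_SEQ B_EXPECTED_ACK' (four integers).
After event 0: A_seq=121 A_ack=2000 B_seq=2000 B_ack=100

121 2000 2000 100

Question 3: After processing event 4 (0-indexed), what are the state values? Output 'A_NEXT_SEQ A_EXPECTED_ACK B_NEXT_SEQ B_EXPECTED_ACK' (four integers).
After event 0: A_seq=121 A_ack=2000 B_seq=2000 B_ack=100
After event 1: A_seq=140 A_ack=2000 B_seq=2000 B_ack=100
After event 2: A_seq=140 A_ack=2173 B_seq=2173 B_ack=100
After event 3: A_seq=140 A_ack=2173 B_seq=2173 B_ack=140
After event 4: A_seq=140 A_ack=2173 B_seq=2173 B_ack=140

140 2173 2173 140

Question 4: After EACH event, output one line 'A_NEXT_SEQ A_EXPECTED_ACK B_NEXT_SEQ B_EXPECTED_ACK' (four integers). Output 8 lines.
121 2000 2000 100
140 2000 2000 100
140 2173 2173 100
140 2173 2173 140
140 2173 2173 140
140 2173 2173 140
265 2173 2173 265
314 2173 2173 314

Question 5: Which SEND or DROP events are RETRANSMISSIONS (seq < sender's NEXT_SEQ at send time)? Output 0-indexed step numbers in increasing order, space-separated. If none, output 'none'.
Step 0: DROP seq=100 -> fresh
Step 1: SEND seq=121 -> fresh
Step 2: SEND seq=2000 -> fresh
Step 3: SEND seq=100 -> retransmit
Step 4: SEND seq=100 -> retransmit
Step 6: SEND seq=140 -> fresh
Step 7: SEND seq=265 -> fresh

Answer: 3 4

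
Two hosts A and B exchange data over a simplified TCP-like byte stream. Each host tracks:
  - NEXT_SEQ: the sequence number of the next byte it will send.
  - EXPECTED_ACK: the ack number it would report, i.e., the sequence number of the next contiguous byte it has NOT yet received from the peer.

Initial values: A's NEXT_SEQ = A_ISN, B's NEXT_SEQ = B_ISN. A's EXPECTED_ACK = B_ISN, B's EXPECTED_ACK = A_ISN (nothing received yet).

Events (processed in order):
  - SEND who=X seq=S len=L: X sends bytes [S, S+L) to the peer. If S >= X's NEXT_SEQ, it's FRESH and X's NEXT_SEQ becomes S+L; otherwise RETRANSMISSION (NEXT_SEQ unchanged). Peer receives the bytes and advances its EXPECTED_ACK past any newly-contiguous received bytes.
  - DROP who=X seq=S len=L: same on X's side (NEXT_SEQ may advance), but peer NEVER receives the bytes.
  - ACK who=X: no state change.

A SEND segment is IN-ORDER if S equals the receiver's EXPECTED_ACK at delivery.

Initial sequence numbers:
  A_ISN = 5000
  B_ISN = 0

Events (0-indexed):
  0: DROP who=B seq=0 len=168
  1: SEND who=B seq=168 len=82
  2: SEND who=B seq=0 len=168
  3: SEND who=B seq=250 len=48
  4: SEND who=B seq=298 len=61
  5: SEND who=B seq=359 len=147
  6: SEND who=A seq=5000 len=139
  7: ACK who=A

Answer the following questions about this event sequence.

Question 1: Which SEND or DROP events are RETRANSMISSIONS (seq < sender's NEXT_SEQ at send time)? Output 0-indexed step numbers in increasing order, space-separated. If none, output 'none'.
Answer: 2

Derivation:
Step 0: DROP seq=0 -> fresh
Step 1: SEND seq=168 -> fresh
Step 2: SEND seq=0 -> retransmit
Step 3: SEND seq=250 -> fresh
Step 4: SEND seq=298 -> fresh
Step 5: SEND seq=359 -> fresh
Step 6: SEND seq=5000 -> fresh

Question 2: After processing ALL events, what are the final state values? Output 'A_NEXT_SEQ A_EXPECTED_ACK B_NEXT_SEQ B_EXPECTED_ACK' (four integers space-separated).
Answer: 5139 506 506 5139

Derivation:
After event 0: A_seq=5000 A_ack=0 B_seq=168 B_ack=5000
After event 1: A_seq=5000 A_ack=0 B_seq=250 B_ack=5000
After event 2: A_seq=5000 A_ack=250 B_seq=250 B_ack=5000
After event 3: A_seq=5000 A_ack=298 B_seq=298 B_ack=5000
After event 4: A_seq=5000 A_ack=359 B_seq=359 B_ack=5000
After event 5: A_seq=5000 A_ack=506 B_seq=506 B_ack=5000
After event 6: A_seq=5139 A_ack=506 B_seq=506 B_ack=5139
After event 7: A_seq=5139 A_ack=506 B_seq=506 B_ack=5139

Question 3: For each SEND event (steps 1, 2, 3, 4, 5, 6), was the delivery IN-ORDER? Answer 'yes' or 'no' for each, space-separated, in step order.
Step 1: SEND seq=168 -> out-of-order
Step 2: SEND seq=0 -> in-order
Step 3: SEND seq=250 -> in-order
Step 4: SEND seq=298 -> in-order
Step 5: SEND seq=359 -> in-order
Step 6: SEND seq=5000 -> in-order

Answer: no yes yes yes yes yes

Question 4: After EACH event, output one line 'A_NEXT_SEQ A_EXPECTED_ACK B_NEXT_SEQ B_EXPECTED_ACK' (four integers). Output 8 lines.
5000 0 168 5000
5000 0 250 5000
5000 250 250 5000
5000 298 298 5000
5000 359 359 5000
5000 506 506 5000
5139 506 506 5139
5139 506 506 5139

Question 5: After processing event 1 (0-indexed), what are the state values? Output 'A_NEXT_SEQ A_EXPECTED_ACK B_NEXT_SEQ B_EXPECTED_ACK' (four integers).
After event 0: A_seq=5000 A_ack=0 B_seq=168 B_ack=5000
After event 1: A_seq=5000 A_ack=0 B_seq=250 B_ack=5000

5000 0 250 5000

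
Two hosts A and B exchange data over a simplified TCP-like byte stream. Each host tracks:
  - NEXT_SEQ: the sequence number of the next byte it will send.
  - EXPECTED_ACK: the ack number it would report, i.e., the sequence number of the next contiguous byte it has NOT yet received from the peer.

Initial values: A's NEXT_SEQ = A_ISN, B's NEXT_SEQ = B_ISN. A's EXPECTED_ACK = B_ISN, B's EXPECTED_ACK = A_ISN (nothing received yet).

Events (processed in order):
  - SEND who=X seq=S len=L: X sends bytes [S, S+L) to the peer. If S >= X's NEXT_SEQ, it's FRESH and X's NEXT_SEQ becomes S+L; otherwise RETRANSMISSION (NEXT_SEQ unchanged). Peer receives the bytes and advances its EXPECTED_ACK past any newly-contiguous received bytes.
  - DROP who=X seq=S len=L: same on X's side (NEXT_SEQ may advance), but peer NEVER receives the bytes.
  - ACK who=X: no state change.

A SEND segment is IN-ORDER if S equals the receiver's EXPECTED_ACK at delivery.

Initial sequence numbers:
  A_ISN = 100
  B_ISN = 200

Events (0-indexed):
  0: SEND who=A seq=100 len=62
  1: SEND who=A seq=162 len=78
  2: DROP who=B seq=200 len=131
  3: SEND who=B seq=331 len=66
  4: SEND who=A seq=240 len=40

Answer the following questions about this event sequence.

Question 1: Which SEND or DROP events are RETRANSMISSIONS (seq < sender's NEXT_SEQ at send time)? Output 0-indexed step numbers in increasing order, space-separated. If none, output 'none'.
Answer: none

Derivation:
Step 0: SEND seq=100 -> fresh
Step 1: SEND seq=162 -> fresh
Step 2: DROP seq=200 -> fresh
Step 3: SEND seq=331 -> fresh
Step 4: SEND seq=240 -> fresh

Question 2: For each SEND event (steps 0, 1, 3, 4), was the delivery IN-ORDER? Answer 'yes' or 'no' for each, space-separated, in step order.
Step 0: SEND seq=100 -> in-order
Step 1: SEND seq=162 -> in-order
Step 3: SEND seq=331 -> out-of-order
Step 4: SEND seq=240 -> in-order

Answer: yes yes no yes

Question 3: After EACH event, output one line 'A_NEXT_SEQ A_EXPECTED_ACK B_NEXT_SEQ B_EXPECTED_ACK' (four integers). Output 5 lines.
162 200 200 162
240 200 200 240
240 200 331 240
240 200 397 240
280 200 397 280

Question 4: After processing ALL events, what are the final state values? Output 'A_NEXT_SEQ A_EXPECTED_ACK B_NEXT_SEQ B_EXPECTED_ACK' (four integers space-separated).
Answer: 280 200 397 280

Derivation:
After event 0: A_seq=162 A_ack=200 B_seq=200 B_ack=162
After event 1: A_seq=240 A_ack=200 B_seq=200 B_ack=240
After event 2: A_seq=240 A_ack=200 B_seq=331 B_ack=240
After event 3: A_seq=240 A_ack=200 B_seq=397 B_ack=240
After event 4: A_seq=280 A_ack=200 B_seq=397 B_ack=280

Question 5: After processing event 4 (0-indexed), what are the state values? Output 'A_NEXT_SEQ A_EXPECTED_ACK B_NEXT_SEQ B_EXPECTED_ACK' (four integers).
After event 0: A_seq=162 A_ack=200 B_seq=200 B_ack=162
After event 1: A_seq=240 A_ack=200 B_seq=200 B_ack=240
After event 2: A_seq=240 A_ack=200 B_seq=331 B_ack=240
After event 3: A_seq=240 A_ack=200 B_seq=397 B_ack=240
After event 4: A_seq=280 A_ack=200 B_seq=397 B_ack=280

280 200 397 280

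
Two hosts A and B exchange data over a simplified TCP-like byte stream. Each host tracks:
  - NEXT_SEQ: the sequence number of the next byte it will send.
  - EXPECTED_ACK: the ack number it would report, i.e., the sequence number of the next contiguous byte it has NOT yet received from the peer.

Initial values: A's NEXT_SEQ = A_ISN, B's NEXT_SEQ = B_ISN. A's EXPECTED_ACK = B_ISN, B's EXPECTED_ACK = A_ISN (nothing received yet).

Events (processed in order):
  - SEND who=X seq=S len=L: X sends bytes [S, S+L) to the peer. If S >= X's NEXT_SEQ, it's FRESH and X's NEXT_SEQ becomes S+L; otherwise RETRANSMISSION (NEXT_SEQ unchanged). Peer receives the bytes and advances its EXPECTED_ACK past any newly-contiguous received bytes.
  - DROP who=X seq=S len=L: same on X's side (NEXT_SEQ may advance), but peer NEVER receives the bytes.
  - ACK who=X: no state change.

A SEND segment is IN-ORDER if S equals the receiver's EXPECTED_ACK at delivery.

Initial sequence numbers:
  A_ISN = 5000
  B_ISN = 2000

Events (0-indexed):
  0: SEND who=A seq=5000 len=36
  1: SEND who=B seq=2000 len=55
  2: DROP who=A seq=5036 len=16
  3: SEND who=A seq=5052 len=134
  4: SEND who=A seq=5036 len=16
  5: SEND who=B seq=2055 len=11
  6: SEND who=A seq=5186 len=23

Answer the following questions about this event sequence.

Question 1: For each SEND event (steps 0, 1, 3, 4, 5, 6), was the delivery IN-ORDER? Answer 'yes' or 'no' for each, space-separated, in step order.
Step 0: SEND seq=5000 -> in-order
Step 1: SEND seq=2000 -> in-order
Step 3: SEND seq=5052 -> out-of-order
Step 4: SEND seq=5036 -> in-order
Step 5: SEND seq=2055 -> in-order
Step 6: SEND seq=5186 -> in-order

Answer: yes yes no yes yes yes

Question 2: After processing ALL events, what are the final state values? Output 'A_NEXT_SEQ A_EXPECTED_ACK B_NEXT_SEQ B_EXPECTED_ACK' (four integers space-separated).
After event 0: A_seq=5036 A_ack=2000 B_seq=2000 B_ack=5036
After event 1: A_seq=5036 A_ack=2055 B_seq=2055 B_ack=5036
After event 2: A_seq=5052 A_ack=2055 B_seq=2055 B_ack=5036
After event 3: A_seq=5186 A_ack=2055 B_seq=2055 B_ack=5036
After event 4: A_seq=5186 A_ack=2055 B_seq=2055 B_ack=5186
After event 5: A_seq=5186 A_ack=2066 B_seq=2066 B_ack=5186
After event 6: A_seq=5209 A_ack=2066 B_seq=2066 B_ack=5209

Answer: 5209 2066 2066 5209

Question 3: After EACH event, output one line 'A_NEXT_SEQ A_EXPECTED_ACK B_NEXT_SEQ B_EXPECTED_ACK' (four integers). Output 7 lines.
5036 2000 2000 5036
5036 2055 2055 5036
5052 2055 2055 5036
5186 2055 2055 5036
5186 2055 2055 5186
5186 2066 2066 5186
5209 2066 2066 5209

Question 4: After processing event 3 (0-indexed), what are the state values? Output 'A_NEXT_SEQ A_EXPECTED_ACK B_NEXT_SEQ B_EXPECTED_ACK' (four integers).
After event 0: A_seq=5036 A_ack=2000 B_seq=2000 B_ack=5036
After event 1: A_seq=5036 A_ack=2055 B_seq=2055 B_ack=5036
After event 2: A_seq=5052 A_ack=2055 B_seq=2055 B_ack=5036
After event 3: A_seq=5186 A_ack=2055 B_seq=2055 B_ack=5036

5186 2055 2055 5036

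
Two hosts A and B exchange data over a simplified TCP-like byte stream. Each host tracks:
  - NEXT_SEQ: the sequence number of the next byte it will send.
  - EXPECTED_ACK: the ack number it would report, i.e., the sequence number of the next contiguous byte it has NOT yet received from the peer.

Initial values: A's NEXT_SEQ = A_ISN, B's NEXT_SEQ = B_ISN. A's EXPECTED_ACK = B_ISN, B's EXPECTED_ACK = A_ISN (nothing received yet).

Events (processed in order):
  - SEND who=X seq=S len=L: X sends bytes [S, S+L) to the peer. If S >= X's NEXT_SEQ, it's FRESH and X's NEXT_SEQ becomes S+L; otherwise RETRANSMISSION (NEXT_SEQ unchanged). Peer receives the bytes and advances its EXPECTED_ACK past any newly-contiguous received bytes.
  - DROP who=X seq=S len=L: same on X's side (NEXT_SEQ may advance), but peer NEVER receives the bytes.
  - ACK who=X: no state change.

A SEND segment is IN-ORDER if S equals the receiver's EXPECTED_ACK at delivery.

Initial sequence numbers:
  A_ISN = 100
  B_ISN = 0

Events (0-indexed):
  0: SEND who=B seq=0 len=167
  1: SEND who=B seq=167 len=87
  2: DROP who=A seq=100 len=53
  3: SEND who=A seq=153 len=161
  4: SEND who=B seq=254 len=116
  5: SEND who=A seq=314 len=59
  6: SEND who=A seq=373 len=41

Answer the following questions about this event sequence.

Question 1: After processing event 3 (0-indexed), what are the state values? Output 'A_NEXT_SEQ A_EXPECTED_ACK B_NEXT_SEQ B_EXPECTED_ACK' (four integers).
After event 0: A_seq=100 A_ack=167 B_seq=167 B_ack=100
After event 1: A_seq=100 A_ack=254 B_seq=254 B_ack=100
After event 2: A_seq=153 A_ack=254 B_seq=254 B_ack=100
After event 3: A_seq=314 A_ack=254 B_seq=254 B_ack=100

314 254 254 100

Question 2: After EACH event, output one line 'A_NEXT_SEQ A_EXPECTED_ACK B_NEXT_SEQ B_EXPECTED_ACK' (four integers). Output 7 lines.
100 167 167 100
100 254 254 100
153 254 254 100
314 254 254 100
314 370 370 100
373 370 370 100
414 370 370 100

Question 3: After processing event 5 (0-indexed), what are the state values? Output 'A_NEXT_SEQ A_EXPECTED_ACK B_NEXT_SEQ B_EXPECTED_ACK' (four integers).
After event 0: A_seq=100 A_ack=167 B_seq=167 B_ack=100
After event 1: A_seq=100 A_ack=254 B_seq=254 B_ack=100
After event 2: A_seq=153 A_ack=254 B_seq=254 B_ack=100
After event 3: A_seq=314 A_ack=254 B_seq=254 B_ack=100
After event 4: A_seq=314 A_ack=370 B_seq=370 B_ack=100
After event 5: A_seq=373 A_ack=370 B_seq=370 B_ack=100

373 370 370 100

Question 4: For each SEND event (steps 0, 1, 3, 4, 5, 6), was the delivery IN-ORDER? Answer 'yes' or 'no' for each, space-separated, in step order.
Step 0: SEND seq=0 -> in-order
Step 1: SEND seq=167 -> in-order
Step 3: SEND seq=153 -> out-of-order
Step 4: SEND seq=254 -> in-order
Step 5: SEND seq=314 -> out-of-order
Step 6: SEND seq=373 -> out-of-order

Answer: yes yes no yes no no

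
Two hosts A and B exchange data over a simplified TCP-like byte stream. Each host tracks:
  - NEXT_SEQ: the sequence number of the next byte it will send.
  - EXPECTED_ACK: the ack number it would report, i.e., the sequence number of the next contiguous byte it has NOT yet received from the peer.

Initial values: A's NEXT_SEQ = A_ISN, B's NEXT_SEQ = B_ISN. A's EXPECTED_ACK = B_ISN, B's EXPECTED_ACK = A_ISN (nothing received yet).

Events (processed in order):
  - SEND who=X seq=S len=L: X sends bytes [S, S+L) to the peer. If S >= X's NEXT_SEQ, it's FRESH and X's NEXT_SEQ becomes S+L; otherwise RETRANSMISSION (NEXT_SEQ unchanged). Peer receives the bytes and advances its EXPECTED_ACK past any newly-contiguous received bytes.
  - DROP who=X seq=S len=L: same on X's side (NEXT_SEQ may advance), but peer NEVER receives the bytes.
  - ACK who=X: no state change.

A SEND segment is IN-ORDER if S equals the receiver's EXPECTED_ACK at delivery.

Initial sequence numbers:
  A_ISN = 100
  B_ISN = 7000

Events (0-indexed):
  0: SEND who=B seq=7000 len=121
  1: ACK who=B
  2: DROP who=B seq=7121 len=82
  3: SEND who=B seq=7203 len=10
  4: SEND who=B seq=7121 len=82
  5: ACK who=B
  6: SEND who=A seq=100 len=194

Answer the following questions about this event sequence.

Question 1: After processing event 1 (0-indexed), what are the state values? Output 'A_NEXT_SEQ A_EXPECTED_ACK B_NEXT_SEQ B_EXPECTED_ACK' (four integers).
After event 0: A_seq=100 A_ack=7121 B_seq=7121 B_ack=100
After event 1: A_seq=100 A_ack=7121 B_seq=7121 B_ack=100

100 7121 7121 100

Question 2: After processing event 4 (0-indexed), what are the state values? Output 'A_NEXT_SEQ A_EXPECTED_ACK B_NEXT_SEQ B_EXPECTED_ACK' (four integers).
After event 0: A_seq=100 A_ack=7121 B_seq=7121 B_ack=100
After event 1: A_seq=100 A_ack=7121 B_seq=7121 B_ack=100
After event 2: A_seq=100 A_ack=7121 B_seq=7203 B_ack=100
After event 3: A_seq=100 A_ack=7121 B_seq=7213 B_ack=100
After event 4: A_seq=100 A_ack=7213 B_seq=7213 B_ack=100

100 7213 7213 100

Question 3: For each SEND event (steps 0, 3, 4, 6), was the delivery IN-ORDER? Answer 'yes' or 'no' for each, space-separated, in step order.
Step 0: SEND seq=7000 -> in-order
Step 3: SEND seq=7203 -> out-of-order
Step 4: SEND seq=7121 -> in-order
Step 6: SEND seq=100 -> in-order

Answer: yes no yes yes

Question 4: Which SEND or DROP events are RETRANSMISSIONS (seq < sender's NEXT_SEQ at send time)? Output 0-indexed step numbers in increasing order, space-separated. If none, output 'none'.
Step 0: SEND seq=7000 -> fresh
Step 2: DROP seq=7121 -> fresh
Step 3: SEND seq=7203 -> fresh
Step 4: SEND seq=7121 -> retransmit
Step 6: SEND seq=100 -> fresh

Answer: 4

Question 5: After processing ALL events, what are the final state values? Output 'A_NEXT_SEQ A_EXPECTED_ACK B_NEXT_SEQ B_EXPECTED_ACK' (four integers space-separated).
Answer: 294 7213 7213 294

Derivation:
After event 0: A_seq=100 A_ack=7121 B_seq=7121 B_ack=100
After event 1: A_seq=100 A_ack=7121 B_seq=7121 B_ack=100
After event 2: A_seq=100 A_ack=7121 B_seq=7203 B_ack=100
After event 3: A_seq=100 A_ack=7121 B_seq=7213 B_ack=100
After event 4: A_seq=100 A_ack=7213 B_seq=7213 B_ack=100
After event 5: A_seq=100 A_ack=7213 B_seq=7213 B_ack=100
After event 6: A_seq=294 A_ack=7213 B_seq=7213 B_ack=294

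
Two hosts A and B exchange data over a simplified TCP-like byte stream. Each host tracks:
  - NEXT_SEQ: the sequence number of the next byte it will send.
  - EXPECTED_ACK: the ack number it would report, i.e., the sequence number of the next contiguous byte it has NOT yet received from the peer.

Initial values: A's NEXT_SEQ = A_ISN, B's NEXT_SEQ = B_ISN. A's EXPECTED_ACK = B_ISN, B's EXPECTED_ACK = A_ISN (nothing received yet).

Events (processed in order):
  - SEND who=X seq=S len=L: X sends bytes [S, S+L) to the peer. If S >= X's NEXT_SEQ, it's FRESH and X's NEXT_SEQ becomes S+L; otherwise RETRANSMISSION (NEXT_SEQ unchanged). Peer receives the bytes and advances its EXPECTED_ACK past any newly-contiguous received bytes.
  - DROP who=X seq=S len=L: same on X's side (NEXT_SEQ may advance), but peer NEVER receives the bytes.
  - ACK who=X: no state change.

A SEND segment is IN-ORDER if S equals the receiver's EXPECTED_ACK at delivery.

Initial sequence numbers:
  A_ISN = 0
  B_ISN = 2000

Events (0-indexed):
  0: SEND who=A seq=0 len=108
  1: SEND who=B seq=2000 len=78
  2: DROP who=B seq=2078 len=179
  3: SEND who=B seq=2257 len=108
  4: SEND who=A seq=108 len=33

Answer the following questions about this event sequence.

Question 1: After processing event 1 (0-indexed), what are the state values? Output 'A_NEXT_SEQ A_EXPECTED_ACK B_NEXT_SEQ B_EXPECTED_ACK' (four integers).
After event 0: A_seq=108 A_ack=2000 B_seq=2000 B_ack=108
After event 1: A_seq=108 A_ack=2078 B_seq=2078 B_ack=108

108 2078 2078 108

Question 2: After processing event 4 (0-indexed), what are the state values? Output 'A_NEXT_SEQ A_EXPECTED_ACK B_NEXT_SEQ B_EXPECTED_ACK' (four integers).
After event 0: A_seq=108 A_ack=2000 B_seq=2000 B_ack=108
After event 1: A_seq=108 A_ack=2078 B_seq=2078 B_ack=108
After event 2: A_seq=108 A_ack=2078 B_seq=2257 B_ack=108
After event 3: A_seq=108 A_ack=2078 B_seq=2365 B_ack=108
After event 4: A_seq=141 A_ack=2078 B_seq=2365 B_ack=141

141 2078 2365 141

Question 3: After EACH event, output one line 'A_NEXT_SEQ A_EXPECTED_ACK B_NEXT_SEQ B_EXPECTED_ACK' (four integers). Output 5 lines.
108 2000 2000 108
108 2078 2078 108
108 2078 2257 108
108 2078 2365 108
141 2078 2365 141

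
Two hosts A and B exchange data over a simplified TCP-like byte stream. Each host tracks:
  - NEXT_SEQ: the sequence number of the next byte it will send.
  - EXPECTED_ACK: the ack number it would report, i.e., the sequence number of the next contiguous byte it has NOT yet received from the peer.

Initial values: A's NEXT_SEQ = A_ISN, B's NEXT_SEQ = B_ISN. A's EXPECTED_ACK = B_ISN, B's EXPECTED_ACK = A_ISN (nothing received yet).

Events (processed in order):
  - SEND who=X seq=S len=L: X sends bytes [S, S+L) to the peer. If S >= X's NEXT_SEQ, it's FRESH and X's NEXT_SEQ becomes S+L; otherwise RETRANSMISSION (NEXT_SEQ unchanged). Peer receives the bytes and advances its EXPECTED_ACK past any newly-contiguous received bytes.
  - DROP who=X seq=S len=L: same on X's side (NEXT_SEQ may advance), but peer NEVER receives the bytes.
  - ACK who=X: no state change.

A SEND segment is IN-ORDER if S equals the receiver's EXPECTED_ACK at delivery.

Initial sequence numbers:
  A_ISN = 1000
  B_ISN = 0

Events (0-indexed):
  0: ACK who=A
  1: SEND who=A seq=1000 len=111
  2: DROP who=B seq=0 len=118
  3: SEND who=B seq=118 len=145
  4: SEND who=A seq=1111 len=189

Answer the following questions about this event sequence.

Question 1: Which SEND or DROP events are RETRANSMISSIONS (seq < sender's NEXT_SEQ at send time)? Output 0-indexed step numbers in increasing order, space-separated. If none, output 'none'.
Step 1: SEND seq=1000 -> fresh
Step 2: DROP seq=0 -> fresh
Step 3: SEND seq=118 -> fresh
Step 4: SEND seq=1111 -> fresh

Answer: none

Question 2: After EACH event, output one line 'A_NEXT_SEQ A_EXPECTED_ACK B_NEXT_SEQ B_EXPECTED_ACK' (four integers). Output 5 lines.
1000 0 0 1000
1111 0 0 1111
1111 0 118 1111
1111 0 263 1111
1300 0 263 1300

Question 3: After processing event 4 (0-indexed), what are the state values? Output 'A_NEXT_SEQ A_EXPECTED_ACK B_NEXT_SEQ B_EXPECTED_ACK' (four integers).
After event 0: A_seq=1000 A_ack=0 B_seq=0 B_ack=1000
After event 1: A_seq=1111 A_ack=0 B_seq=0 B_ack=1111
After event 2: A_seq=1111 A_ack=0 B_seq=118 B_ack=1111
After event 3: A_seq=1111 A_ack=0 B_seq=263 B_ack=1111
After event 4: A_seq=1300 A_ack=0 B_seq=263 B_ack=1300

1300 0 263 1300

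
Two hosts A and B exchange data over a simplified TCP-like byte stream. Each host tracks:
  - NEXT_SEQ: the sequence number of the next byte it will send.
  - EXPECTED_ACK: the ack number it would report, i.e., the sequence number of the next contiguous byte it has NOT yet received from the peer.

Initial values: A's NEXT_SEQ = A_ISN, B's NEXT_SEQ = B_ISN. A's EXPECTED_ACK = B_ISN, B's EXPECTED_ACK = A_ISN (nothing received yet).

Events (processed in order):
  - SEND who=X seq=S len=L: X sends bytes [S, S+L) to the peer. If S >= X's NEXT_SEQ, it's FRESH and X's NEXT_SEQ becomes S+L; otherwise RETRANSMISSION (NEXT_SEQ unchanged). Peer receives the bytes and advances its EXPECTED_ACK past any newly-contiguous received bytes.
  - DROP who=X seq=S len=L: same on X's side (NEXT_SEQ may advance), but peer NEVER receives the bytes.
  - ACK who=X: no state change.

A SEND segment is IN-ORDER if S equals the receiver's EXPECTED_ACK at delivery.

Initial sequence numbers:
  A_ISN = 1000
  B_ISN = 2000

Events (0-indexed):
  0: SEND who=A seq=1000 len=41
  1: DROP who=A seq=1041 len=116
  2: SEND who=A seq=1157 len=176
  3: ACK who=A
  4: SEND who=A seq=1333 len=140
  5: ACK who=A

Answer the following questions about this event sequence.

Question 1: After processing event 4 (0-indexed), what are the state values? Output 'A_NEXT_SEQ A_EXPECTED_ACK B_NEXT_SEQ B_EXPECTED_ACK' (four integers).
After event 0: A_seq=1041 A_ack=2000 B_seq=2000 B_ack=1041
After event 1: A_seq=1157 A_ack=2000 B_seq=2000 B_ack=1041
After event 2: A_seq=1333 A_ack=2000 B_seq=2000 B_ack=1041
After event 3: A_seq=1333 A_ack=2000 B_seq=2000 B_ack=1041
After event 4: A_seq=1473 A_ack=2000 B_seq=2000 B_ack=1041

1473 2000 2000 1041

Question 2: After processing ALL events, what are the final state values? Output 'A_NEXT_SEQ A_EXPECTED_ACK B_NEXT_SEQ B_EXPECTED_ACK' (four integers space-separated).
Answer: 1473 2000 2000 1041

Derivation:
After event 0: A_seq=1041 A_ack=2000 B_seq=2000 B_ack=1041
After event 1: A_seq=1157 A_ack=2000 B_seq=2000 B_ack=1041
After event 2: A_seq=1333 A_ack=2000 B_seq=2000 B_ack=1041
After event 3: A_seq=1333 A_ack=2000 B_seq=2000 B_ack=1041
After event 4: A_seq=1473 A_ack=2000 B_seq=2000 B_ack=1041
After event 5: A_seq=1473 A_ack=2000 B_seq=2000 B_ack=1041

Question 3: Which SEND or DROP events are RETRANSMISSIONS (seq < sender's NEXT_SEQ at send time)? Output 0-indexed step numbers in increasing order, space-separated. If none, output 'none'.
Answer: none

Derivation:
Step 0: SEND seq=1000 -> fresh
Step 1: DROP seq=1041 -> fresh
Step 2: SEND seq=1157 -> fresh
Step 4: SEND seq=1333 -> fresh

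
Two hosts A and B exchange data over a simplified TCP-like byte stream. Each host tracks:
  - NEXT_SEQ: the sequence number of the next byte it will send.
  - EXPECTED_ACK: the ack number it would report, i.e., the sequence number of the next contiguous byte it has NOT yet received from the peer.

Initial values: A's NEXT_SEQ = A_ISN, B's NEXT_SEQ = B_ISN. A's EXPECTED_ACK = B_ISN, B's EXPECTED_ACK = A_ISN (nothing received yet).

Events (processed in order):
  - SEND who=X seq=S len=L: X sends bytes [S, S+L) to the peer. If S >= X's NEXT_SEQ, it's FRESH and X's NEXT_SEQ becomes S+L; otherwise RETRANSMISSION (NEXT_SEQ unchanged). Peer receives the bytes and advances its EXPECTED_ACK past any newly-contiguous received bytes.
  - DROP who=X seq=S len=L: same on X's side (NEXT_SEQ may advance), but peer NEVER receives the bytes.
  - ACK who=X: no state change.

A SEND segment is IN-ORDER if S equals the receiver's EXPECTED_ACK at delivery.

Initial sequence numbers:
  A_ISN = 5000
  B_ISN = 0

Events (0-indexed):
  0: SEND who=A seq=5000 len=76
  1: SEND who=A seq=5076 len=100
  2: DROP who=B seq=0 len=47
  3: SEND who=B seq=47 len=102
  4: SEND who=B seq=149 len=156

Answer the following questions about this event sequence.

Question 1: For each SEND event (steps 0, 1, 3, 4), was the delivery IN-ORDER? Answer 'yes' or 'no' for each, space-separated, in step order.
Step 0: SEND seq=5000 -> in-order
Step 1: SEND seq=5076 -> in-order
Step 3: SEND seq=47 -> out-of-order
Step 4: SEND seq=149 -> out-of-order

Answer: yes yes no no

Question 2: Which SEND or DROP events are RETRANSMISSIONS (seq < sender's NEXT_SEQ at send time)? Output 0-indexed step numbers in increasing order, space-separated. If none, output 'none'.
Step 0: SEND seq=5000 -> fresh
Step 1: SEND seq=5076 -> fresh
Step 2: DROP seq=0 -> fresh
Step 3: SEND seq=47 -> fresh
Step 4: SEND seq=149 -> fresh

Answer: none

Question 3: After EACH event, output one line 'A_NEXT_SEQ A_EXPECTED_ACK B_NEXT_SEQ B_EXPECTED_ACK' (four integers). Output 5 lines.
5076 0 0 5076
5176 0 0 5176
5176 0 47 5176
5176 0 149 5176
5176 0 305 5176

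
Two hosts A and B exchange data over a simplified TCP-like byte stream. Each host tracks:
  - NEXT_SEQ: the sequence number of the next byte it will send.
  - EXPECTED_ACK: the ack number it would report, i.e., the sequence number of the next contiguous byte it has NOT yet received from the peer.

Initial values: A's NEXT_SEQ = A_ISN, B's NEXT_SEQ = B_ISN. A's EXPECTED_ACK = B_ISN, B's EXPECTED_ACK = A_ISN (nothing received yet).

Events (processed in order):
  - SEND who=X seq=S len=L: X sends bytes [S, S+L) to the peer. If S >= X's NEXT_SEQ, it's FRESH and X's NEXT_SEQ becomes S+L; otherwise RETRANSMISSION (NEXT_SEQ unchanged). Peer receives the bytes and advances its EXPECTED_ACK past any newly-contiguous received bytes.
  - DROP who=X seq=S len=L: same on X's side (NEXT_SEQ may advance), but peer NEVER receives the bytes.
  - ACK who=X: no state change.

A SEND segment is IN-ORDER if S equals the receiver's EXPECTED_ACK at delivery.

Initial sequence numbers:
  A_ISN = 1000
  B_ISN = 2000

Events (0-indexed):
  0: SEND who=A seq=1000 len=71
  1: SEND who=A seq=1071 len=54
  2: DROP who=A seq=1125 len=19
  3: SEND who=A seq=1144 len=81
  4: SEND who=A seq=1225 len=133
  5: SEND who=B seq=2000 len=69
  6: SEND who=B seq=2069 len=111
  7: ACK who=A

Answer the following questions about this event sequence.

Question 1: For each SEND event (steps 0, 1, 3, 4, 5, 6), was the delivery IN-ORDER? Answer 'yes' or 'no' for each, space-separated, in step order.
Answer: yes yes no no yes yes

Derivation:
Step 0: SEND seq=1000 -> in-order
Step 1: SEND seq=1071 -> in-order
Step 3: SEND seq=1144 -> out-of-order
Step 4: SEND seq=1225 -> out-of-order
Step 5: SEND seq=2000 -> in-order
Step 6: SEND seq=2069 -> in-order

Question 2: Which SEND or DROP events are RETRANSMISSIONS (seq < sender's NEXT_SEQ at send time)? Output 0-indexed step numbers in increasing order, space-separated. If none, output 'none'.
Answer: none

Derivation:
Step 0: SEND seq=1000 -> fresh
Step 1: SEND seq=1071 -> fresh
Step 2: DROP seq=1125 -> fresh
Step 3: SEND seq=1144 -> fresh
Step 4: SEND seq=1225 -> fresh
Step 5: SEND seq=2000 -> fresh
Step 6: SEND seq=2069 -> fresh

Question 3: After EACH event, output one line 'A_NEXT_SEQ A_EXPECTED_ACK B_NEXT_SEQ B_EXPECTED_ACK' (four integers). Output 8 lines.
1071 2000 2000 1071
1125 2000 2000 1125
1144 2000 2000 1125
1225 2000 2000 1125
1358 2000 2000 1125
1358 2069 2069 1125
1358 2180 2180 1125
1358 2180 2180 1125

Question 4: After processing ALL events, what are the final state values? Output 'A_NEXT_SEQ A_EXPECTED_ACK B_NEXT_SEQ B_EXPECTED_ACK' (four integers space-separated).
After event 0: A_seq=1071 A_ack=2000 B_seq=2000 B_ack=1071
After event 1: A_seq=1125 A_ack=2000 B_seq=2000 B_ack=1125
After event 2: A_seq=1144 A_ack=2000 B_seq=2000 B_ack=1125
After event 3: A_seq=1225 A_ack=2000 B_seq=2000 B_ack=1125
After event 4: A_seq=1358 A_ack=2000 B_seq=2000 B_ack=1125
After event 5: A_seq=1358 A_ack=2069 B_seq=2069 B_ack=1125
After event 6: A_seq=1358 A_ack=2180 B_seq=2180 B_ack=1125
After event 7: A_seq=1358 A_ack=2180 B_seq=2180 B_ack=1125

Answer: 1358 2180 2180 1125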